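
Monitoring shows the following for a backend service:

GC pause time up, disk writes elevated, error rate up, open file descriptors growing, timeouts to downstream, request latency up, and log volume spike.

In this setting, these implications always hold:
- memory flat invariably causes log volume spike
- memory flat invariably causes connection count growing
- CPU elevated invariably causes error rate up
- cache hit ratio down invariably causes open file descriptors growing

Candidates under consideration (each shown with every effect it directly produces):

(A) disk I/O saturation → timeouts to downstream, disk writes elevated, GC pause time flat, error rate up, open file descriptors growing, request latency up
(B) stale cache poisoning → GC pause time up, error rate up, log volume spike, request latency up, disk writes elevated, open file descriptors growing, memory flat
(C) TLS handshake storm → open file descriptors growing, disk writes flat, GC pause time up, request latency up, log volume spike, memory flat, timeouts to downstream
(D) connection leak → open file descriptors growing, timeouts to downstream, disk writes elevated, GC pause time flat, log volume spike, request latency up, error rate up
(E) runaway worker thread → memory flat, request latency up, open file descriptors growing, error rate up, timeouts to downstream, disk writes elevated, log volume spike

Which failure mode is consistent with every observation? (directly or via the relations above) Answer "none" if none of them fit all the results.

Per-candidate check:
(A) disk I/O saturation — fails on GC pause time up, log volume spike (predicts GC pause time flat, not GC pause time up)
(B) stale cache poisoning — GC pause time up +; disk writes elevated +; error rate up +; open file descriptors growing +; timeouts to downstream -; request latency up +; log volume spike +
(C) TLS handshake storm — fails on disk writes elevated, error rate up (predicts disk writes flat, not disk writes elevated)
(D) connection leak — fails on GC pause time up (predicts GC pause time flat, not GC pause time up)
(E) runaway worker thread — GC pause time up -; disk writes elevated +; error rate up +; open file descriptors growing +; timeouts to downstream +; request latency up +; log volume spike +
None of the listed candidates fits everything.

none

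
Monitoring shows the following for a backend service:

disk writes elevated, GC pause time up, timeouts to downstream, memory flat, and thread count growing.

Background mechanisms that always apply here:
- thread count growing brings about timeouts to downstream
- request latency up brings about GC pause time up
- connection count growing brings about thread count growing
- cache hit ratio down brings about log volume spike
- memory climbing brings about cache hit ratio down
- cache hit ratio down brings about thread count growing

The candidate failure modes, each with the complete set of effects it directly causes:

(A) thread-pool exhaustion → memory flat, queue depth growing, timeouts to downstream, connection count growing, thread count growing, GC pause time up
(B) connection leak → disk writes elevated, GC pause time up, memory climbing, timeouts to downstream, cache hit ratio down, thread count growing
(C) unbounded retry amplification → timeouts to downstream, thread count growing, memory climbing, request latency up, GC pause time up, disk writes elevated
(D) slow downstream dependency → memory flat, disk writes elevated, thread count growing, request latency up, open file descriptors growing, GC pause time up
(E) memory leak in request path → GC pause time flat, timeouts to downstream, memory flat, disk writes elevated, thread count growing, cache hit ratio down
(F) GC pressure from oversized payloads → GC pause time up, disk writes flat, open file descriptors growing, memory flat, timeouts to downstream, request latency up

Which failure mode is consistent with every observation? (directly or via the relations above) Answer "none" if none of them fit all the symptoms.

For each candidate, compare predicted effects to what was observed:
(A) thread-pool exhaustion — disk writes elevated ✗; GC pause time up ✓; timeouts to downstream ✓; memory flat ✓; thread count growing ✓
(B) connection leak — disk writes elevated ✓; GC pause time up ✓; timeouts to downstream ✓; memory flat ✗; thread count growing ✓
(C) unbounded retry amplification — disk writes elevated ✓; GC pause time up ✓; timeouts to downstream ✓; memory flat ✗; thread count growing ✓
(D) slow downstream dependency — disk writes elevated ✓; GC pause time up ✓; timeouts to downstream ✓ (by thread count growing → timeouts to downstream); memory flat ✓; thread count growing ✓
(E) memory leak in request path — fails on GC pause time up (predicts GC pause time flat, not GC pause time up)
(F) GC pressure from oversized payloads — fails on disk writes elevated, thread count growing (predicts disk writes flat, not disk writes elevated)
(D) alone accounts for all the evidence.

D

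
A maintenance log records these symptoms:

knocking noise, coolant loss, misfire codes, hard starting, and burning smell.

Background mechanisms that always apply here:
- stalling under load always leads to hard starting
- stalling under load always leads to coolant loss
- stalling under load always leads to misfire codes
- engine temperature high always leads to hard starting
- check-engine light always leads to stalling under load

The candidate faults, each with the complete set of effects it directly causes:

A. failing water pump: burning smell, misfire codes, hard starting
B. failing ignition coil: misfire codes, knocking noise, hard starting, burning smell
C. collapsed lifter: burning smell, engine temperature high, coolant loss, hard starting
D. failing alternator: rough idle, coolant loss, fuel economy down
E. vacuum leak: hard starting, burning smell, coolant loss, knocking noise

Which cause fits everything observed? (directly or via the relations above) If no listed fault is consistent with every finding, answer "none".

none

Testing each hypothesis:
(A) failing water pump — knocking noise -; coolant loss -; misfire codes +; hard starting +; burning smell +
(B) failing ignition coil — does not account for coolant loss
(C) collapsed lifter — knocking noise -; coolant loss +; misfire codes -; hard starting +; burning smell +
(D) failing alternator — does not account for knocking noise, misfire codes, hard starting, burning smell
(E) vacuum leak — knocking noise +; coolant loss +; misfire codes -; hard starting +; burning smell +
Every candidate fails on at least one observation.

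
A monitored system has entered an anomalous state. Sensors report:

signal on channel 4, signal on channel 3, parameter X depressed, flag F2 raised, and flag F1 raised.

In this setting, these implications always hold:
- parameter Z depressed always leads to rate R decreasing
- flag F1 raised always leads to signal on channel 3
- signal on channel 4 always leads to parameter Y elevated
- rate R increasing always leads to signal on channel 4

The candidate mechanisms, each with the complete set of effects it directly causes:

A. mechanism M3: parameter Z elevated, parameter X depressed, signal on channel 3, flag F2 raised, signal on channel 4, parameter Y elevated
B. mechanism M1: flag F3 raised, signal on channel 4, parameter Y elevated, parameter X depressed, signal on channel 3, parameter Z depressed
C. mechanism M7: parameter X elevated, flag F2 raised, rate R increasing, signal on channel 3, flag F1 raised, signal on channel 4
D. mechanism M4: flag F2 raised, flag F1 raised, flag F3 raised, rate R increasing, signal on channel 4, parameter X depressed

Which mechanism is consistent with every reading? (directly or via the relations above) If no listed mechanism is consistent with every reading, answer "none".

D

Checking each candidate against the observations:
(A) mechanism M3 — does not account for flag F1 raised
(B) mechanism M1 — signal on channel 4 ✓; signal on channel 3 ✓; parameter X depressed ✓; flag F2 raised ✗; flag F1 raised ✗
(C) mechanism M7 — fails on parameter X depressed (predicts parameter X elevated, not parameter X depressed)
(D) mechanism M4 — accounts for every observation (signal on channel 3 through flag F1 raised → signal on channel 3)
(D) alone accounts for all the evidence.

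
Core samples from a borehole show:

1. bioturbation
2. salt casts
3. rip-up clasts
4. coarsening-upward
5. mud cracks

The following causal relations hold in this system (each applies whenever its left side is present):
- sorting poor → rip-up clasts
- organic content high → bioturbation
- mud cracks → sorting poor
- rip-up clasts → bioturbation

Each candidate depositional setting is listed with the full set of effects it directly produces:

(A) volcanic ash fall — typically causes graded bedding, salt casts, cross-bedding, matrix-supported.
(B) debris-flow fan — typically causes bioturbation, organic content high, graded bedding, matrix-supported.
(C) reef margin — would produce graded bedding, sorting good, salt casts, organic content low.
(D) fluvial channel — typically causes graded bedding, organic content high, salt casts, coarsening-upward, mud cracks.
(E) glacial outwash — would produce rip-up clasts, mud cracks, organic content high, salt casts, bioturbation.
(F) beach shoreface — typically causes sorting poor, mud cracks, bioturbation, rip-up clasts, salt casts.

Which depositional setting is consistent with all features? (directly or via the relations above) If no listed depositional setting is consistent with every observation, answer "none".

D

Testing each hypothesis:
(A) volcanic ash fall — bioturbation NO; salt casts yes; rip-up clasts NO; coarsening-upward NO; mud cracks NO
(B) debris-flow fan — bioturbation yes; salt casts NO; rip-up clasts NO; coarsening-upward NO; mud cracks NO
(C) reef margin — does not account for bioturbation, rip-up clasts, coarsening-upward, mud cracks
(D) fluvial channel — bioturbation yes (through organic content high → bioturbation); salt casts yes; rip-up clasts yes (through mud cracks → sorting poor → rip-up clasts); coarsening-upward yes; mud cracks yes
(E) glacial outwash — bioturbation yes; salt casts yes; rip-up clasts yes; coarsening-upward NO; mud cracks yes
(F) beach shoreface — bioturbation yes; salt casts yes; rip-up clasts yes; coarsening-upward NO; mud cracks yes
Only (D) is consistent with every observation.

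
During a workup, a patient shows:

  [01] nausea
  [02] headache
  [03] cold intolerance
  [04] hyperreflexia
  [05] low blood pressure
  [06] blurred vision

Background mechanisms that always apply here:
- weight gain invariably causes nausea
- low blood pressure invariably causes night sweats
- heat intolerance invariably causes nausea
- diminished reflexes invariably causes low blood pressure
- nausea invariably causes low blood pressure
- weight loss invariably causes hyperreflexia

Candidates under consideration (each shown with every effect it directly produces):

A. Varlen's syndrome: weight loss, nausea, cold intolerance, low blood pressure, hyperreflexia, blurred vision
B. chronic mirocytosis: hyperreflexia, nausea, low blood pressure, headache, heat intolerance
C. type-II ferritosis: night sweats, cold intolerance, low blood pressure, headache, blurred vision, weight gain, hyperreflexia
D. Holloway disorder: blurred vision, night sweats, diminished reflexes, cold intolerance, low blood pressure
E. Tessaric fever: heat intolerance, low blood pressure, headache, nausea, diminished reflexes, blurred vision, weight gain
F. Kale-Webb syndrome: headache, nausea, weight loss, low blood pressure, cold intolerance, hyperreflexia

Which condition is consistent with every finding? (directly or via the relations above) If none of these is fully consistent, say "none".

C

Testing each hypothesis:
(A) Varlen's syndrome — nausea match; headache miss; cold intolerance match; hyperreflexia match; low blood pressure match; blurred vision match
(B) chronic mirocytosis — fails on cold intolerance, blurred vision (predicts heat intolerance, not cold intolerance)
(C) type-II ferritosis — nausea match (through weight gain → nausea); headache match; cold intolerance match; hyperreflexia match; low blood pressure match; blurred vision match
(D) Holloway disorder — fails on nausea, headache, hyperreflexia (predicts diminished reflexes, not hyperreflexia)
(E) Tessaric fever — nausea match; headache match; cold intolerance miss; hyperreflexia miss; low blood pressure match; blurred vision match
(F) Kale-Webb syndrome — nausea match; headache match; cold intolerance match; hyperreflexia match; low blood pressure match; blurred vision miss
Only (C) is consistent with every observation.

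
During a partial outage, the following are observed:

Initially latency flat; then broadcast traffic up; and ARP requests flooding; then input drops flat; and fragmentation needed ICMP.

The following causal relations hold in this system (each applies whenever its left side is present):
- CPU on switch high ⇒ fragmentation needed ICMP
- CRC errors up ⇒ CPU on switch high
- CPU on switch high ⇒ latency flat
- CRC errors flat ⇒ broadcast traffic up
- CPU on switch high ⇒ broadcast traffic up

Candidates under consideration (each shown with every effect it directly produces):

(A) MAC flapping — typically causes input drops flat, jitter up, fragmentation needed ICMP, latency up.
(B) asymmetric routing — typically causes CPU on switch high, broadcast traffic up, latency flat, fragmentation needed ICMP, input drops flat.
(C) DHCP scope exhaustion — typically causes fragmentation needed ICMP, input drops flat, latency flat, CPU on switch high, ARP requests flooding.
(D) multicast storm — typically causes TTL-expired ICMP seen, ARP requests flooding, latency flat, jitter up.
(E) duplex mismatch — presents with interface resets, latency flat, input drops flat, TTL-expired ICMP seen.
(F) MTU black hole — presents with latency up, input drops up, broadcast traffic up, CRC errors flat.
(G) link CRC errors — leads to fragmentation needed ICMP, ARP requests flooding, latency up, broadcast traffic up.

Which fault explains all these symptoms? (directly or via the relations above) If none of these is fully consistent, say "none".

Per-candidate check:
(A) MAC flapping — latency flat -; broadcast traffic up -; ARP requests flooding -; input drops flat +; fragmentation needed ICMP +
(B) asymmetric routing — latency flat +; broadcast traffic up +; ARP requests flooding -; input drops flat +; fragmentation needed ICMP +
(C) DHCP scope exhaustion — latency flat +; broadcast traffic up + (through CPU on switch high → broadcast traffic up); ARP requests flooding +; input drops flat +; fragmentation needed ICMP +
(D) multicast storm — latency flat +; broadcast traffic up -; ARP requests flooding +; input drops flat -; fragmentation needed ICMP -
(E) duplex mismatch — does not account for broadcast traffic up, ARP requests flooding, fragmentation needed ICMP
(F) MTU black hole — latency flat -; broadcast traffic up +; ARP requests flooding -; input drops flat -; fragmentation needed ICMP -
(G) link CRC errors — fails on latency flat, input drops flat (predicts latency up, not latency flat)
Only (C) is consistent with every observation.

C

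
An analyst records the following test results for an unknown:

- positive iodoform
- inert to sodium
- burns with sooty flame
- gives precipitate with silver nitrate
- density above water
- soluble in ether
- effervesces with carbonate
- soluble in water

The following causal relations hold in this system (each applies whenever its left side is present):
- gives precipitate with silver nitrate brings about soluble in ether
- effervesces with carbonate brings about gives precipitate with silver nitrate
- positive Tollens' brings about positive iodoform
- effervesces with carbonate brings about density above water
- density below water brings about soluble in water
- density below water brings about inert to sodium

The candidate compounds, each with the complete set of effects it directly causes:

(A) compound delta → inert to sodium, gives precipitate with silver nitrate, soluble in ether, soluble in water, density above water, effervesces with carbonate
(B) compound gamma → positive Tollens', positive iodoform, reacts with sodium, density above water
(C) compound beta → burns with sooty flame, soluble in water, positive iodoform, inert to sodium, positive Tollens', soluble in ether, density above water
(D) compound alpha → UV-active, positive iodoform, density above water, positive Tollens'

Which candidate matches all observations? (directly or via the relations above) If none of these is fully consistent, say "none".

none

Per-candidate check:
(A) compound delta — does not account for positive iodoform, burns with sooty flame
(B) compound gamma — fails on inert to sodium, burns with sooty flame, gives precipitate with silver nitrate, soluble in ether, effervesces with carbonate, soluble in water (predicts reacts with sodium, not inert to sodium)
(C) compound beta — positive iodoform yes; inert to sodium yes; burns with sooty flame yes; gives precipitate with silver nitrate NO; density above water yes; soluble in ether yes; effervesces with carbonate NO; soluble in water yes
(D) compound alpha — does not account for inert to sodium, burns with sooty flame, gives precipitate with silver nitrate, soluble in ether, effervesces with carbonate, soluble in water
Every candidate fails on at least one observation.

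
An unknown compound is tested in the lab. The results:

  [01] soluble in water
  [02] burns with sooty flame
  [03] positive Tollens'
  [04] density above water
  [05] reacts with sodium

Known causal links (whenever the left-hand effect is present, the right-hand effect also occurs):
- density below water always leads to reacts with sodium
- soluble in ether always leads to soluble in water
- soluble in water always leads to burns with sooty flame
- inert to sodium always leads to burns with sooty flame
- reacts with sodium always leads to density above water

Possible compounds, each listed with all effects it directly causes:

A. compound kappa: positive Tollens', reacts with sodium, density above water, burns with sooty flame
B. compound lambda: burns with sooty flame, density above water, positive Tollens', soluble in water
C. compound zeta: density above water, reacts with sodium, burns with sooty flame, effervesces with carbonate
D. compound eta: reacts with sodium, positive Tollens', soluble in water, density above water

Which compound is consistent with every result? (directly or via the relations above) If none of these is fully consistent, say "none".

Checking each candidate against the observations:
(A) compound kappa — does not account for soluble in water
(B) compound lambda — soluble in water yes; burns with sooty flame yes; positive Tollens' yes; density above water yes; reacts with sodium NO
(C) compound zeta — soluble in water NO; burns with sooty flame yes; positive Tollens' NO; density above water yes; reacts with sodium yes
(D) compound eta — soluble in water yes; burns with sooty flame yes (via soluble in water → burns with sooty flame); positive Tollens' yes; density above water yes; reacts with sodium yes
(D) alone accounts for all the evidence.

D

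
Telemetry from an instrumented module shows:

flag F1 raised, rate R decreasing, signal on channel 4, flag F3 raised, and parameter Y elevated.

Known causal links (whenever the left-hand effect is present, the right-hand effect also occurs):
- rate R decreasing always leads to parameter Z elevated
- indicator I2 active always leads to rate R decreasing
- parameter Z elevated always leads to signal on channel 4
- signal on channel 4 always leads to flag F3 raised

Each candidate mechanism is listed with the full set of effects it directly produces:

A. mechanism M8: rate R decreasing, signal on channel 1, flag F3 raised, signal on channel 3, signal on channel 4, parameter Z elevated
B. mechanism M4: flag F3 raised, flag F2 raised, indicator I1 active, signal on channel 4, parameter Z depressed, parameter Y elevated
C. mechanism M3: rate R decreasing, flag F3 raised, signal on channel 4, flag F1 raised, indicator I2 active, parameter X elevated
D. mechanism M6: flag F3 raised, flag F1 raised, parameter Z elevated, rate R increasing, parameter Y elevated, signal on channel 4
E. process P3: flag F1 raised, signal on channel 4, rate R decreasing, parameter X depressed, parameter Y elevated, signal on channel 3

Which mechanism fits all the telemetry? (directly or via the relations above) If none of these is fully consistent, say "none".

E

Per-candidate check:
(A) mechanism M8 — flag F1 raised -; rate R decreasing +; signal on channel 4 +; flag F3 raised +; parameter Y elevated -
(B) mechanism M4 — flag F1 raised -; rate R decreasing -; signal on channel 4 +; flag F3 raised +; parameter Y elevated +
(C) mechanism M3 — flag F1 raised +; rate R decreasing +; signal on channel 4 +; flag F3 raised +; parameter Y elevated -
(D) mechanism M6 — flag F1 raised +; rate R decreasing -; signal on channel 4 +; flag F3 raised +; parameter Y elevated +
(E) process P3 — flag F1 raised +; rate R decreasing +; signal on channel 4 +; flag F3 raised + (via signal on channel 4 → flag F3 raised); parameter Y elevated +
(E) is the only candidate with no mismatches.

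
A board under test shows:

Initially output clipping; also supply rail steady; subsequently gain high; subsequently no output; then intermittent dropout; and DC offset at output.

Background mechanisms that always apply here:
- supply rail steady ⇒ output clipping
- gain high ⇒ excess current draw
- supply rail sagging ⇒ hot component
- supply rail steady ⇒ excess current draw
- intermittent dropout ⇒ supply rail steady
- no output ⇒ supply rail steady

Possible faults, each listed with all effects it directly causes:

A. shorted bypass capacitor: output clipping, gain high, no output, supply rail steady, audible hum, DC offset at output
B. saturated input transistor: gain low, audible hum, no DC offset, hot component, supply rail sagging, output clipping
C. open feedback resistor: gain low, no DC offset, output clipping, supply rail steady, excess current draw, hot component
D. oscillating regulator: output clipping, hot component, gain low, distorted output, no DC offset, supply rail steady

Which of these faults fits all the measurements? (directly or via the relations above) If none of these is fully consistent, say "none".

Checking each candidate against the observations:
(A) shorted bypass capacitor — output clipping match; supply rail steady match; gain high match; no output match; intermittent dropout miss; DC offset at output match
(B) saturated input transistor — fails on supply rail steady, gain high, no output, intermittent dropout, DC offset at output (predicts supply rail sagging, not supply rail steady; predicts gain low, not gain high; predicts no DC offset, not DC offset at output)
(C) open feedback resistor — fails on gain high, no output, intermittent dropout, DC offset at output (predicts gain low, not gain high; predicts no DC offset, not DC offset at output)
(D) oscillating regulator — output clipping match; supply rail steady match; gain high miss; no output miss; intermittent dropout miss; DC offset at output miss
None of the listed candidates fits everything.

none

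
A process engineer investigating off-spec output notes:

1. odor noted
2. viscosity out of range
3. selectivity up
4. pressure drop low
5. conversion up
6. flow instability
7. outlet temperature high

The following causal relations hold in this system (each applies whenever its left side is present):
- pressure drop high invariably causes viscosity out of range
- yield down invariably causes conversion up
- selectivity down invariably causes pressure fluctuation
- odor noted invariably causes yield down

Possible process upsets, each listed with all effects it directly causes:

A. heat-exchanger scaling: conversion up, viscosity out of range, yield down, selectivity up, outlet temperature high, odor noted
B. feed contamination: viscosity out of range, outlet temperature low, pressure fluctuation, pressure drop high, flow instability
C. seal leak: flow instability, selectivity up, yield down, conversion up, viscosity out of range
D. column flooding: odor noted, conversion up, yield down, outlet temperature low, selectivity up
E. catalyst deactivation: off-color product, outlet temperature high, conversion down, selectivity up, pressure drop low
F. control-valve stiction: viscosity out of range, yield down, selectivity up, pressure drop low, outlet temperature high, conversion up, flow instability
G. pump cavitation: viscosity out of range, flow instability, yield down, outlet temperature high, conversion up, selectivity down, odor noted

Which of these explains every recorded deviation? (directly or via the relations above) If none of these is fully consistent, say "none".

none

For each candidate, compare predicted effects to what was observed:
(A) heat-exchanger scaling — odor noted ✓; viscosity out of range ✓; selectivity up ✓; pressure drop low ✗; conversion up ✓; flow instability ✗; outlet temperature high ✓
(B) feed contamination — fails on odor noted, selectivity up, pressure drop low, conversion up, outlet temperature high (predicts pressure drop high, not pressure drop low; predicts outlet temperature low, not outlet temperature high)
(C) seal leak — does not account for odor noted, pressure drop low, outlet temperature high
(D) column flooding — fails on viscosity out of range, pressure drop low, flow instability, outlet temperature high (predicts outlet temperature low, not outlet temperature high)
(E) catalyst deactivation — fails on odor noted, viscosity out of range, conversion up, flow instability (predicts conversion down, not conversion up)
(F) control-valve stiction — odor noted ✗; viscosity out of range ✓; selectivity up ✓; pressure drop low ✓; conversion up ✓; flow instability ✓; outlet temperature high ✓
(G) pump cavitation — fails on selectivity up, pressure drop low (predicts selectivity down, not selectivity up)
No candidate is consistent with all observations.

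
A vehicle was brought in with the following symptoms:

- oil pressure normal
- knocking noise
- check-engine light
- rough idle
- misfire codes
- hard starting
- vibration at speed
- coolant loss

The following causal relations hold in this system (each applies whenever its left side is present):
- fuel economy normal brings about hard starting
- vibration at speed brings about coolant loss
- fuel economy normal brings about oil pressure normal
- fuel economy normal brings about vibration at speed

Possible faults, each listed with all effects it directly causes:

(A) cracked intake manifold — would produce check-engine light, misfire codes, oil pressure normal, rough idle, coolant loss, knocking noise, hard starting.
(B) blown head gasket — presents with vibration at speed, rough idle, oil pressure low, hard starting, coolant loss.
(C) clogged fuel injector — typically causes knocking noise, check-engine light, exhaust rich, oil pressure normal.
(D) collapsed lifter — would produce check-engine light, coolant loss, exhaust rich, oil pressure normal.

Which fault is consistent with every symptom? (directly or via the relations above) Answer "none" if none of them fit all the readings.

none

For each candidate, compare predicted effects to what was observed:
(A) cracked intake manifold — oil pressure normal +; knocking noise +; check-engine light +; rough idle +; misfire codes +; hard starting +; vibration at speed -; coolant loss +
(B) blown head gasket — oil pressure normal -; knocking noise -; check-engine light -; rough idle +; misfire codes -; hard starting +; vibration at speed +; coolant loss +
(C) clogged fuel injector — oil pressure normal +; knocking noise +; check-engine light +; rough idle -; misfire codes -; hard starting -; vibration at speed -; coolant loss -
(D) collapsed lifter — oil pressure normal +; knocking noise -; check-engine light +; rough idle -; misfire codes -; hard starting -; vibration at speed -; coolant loss +
Every candidate fails on at least one observation.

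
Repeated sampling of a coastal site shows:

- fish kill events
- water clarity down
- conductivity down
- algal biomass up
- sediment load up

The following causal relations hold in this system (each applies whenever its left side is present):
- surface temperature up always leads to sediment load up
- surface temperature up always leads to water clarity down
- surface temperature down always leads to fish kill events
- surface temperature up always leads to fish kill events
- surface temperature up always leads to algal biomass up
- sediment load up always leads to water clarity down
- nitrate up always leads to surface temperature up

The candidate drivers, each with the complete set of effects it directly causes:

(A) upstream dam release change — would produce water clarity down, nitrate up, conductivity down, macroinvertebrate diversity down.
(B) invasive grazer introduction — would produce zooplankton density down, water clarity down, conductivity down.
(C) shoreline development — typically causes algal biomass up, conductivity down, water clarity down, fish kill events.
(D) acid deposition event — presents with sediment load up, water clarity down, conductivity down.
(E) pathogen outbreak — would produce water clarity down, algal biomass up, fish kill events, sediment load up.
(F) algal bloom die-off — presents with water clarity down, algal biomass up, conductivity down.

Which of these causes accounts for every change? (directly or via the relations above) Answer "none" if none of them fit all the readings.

A

For each candidate, compare predicted effects to what was observed:
(A) upstream dam release change — fish kill events ✓ (via nitrate up → surface temperature up → fish kill events); water clarity down ✓; conductivity down ✓; algal biomass up ✓ (via nitrate up → surface temperature up → algal biomass up); sediment load up ✓ (via nitrate up → surface temperature up → sediment load up)
(B) invasive grazer introduction — fish kill events ✗; water clarity down ✓; conductivity down ✓; algal biomass up ✗; sediment load up ✗
(C) shoreline development — fish kill events ✓; water clarity down ✓; conductivity down ✓; algal biomass up ✓; sediment load up ✗
(D) acid deposition event — does not account for fish kill events, algal biomass up
(E) pathogen outbreak — fish kill events ✓; water clarity down ✓; conductivity down ✗; algal biomass up ✓; sediment load up ✓
(F) algal bloom die-off — does not account for fish kill events, sediment load up
(A) alone accounts for all the evidence.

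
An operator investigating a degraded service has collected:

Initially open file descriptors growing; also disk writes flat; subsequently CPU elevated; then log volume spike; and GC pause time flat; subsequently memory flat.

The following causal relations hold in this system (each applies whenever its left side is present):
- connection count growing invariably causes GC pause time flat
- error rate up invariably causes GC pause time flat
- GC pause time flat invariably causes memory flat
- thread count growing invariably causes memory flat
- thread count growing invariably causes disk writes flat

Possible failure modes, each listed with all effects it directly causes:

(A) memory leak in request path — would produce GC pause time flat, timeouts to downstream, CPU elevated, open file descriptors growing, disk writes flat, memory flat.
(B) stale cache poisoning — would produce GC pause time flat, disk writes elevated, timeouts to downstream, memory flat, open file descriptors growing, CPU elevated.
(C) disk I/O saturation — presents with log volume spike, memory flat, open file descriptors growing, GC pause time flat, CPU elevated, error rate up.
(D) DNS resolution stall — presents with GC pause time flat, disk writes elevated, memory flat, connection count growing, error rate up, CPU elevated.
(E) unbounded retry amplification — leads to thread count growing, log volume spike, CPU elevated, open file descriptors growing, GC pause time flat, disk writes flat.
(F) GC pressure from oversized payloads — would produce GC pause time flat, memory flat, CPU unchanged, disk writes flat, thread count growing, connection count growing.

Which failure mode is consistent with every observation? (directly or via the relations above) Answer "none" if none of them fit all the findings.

For each candidate, compare predicted effects to what was observed:
(A) memory leak in request path — open file descriptors growing +; disk writes flat +; CPU elevated +; log volume spike -; GC pause time flat +; memory flat +
(B) stale cache poisoning — fails on disk writes flat, log volume spike (predicts disk writes elevated, not disk writes flat)
(C) disk I/O saturation — open file descriptors growing +; disk writes flat -; CPU elevated +; log volume spike +; GC pause time flat +; memory flat +
(D) DNS resolution stall — fails on open file descriptors growing, disk writes flat, log volume spike (predicts disk writes elevated, not disk writes flat)
(E) unbounded retry amplification — open file descriptors growing +; disk writes flat +; CPU elevated +; log volume spike +; GC pause time flat +; memory flat + (by GC pause time flat → memory flat)
(F) GC pressure from oversized payloads — open file descriptors growing -; disk writes flat +; CPU elevated -; log volume spike -; GC pause time flat +; memory flat +
(E) is the only candidate with no mismatches.

E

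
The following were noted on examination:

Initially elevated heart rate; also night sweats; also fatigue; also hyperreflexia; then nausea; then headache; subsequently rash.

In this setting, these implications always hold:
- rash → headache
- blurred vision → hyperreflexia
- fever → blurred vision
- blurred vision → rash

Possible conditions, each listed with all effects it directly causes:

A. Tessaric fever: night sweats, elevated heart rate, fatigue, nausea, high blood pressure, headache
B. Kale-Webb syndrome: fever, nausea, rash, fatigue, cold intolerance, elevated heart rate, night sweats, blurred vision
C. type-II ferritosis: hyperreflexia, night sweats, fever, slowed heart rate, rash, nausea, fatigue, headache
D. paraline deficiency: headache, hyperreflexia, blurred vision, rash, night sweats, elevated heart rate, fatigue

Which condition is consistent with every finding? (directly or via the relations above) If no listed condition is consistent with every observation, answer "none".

Checking each candidate against the observations:
(A) Tessaric fever — elevated heart rate +; night sweats +; fatigue +; hyperreflexia -; nausea +; headache +; rash -
(B) Kale-Webb syndrome — elevated heart rate +; night sweats +; fatigue +; hyperreflexia + (via blurred vision → hyperreflexia); nausea +; headache + (via rash → headache); rash +
(C) type-II ferritosis — elevated heart rate -; night sweats +; fatigue +; hyperreflexia +; nausea +; headache +; rash +
(D) paraline deficiency — does not account for nausea
Only (B) is consistent with every observation.

B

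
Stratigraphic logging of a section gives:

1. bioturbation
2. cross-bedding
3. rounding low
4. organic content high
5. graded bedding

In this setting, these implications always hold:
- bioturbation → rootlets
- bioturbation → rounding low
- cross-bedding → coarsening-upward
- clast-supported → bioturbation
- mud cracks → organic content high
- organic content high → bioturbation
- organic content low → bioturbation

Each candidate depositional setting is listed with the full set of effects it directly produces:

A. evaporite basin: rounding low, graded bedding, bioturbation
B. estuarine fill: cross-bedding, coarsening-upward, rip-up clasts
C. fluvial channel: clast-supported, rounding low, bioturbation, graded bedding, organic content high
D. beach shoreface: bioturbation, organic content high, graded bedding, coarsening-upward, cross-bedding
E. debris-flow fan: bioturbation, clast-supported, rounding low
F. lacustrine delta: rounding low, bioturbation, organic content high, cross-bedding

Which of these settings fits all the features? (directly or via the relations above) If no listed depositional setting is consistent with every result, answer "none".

Per-candidate check:
(A) evaporite basin — does not account for cross-bedding, organic content high
(B) estuarine fill — bioturbation miss; cross-bedding match; rounding low miss; organic content high miss; graded bedding miss
(C) fluvial channel — bioturbation match; cross-bedding miss; rounding low match; organic content high match; graded bedding match
(D) beach shoreface — accounts for every observation (rounding low through bioturbation → rounding low)
(E) debris-flow fan — bioturbation match; cross-bedding miss; rounding low match; organic content high miss; graded bedding miss
(F) lacustrine delta — does not account for graded bedding
(D) alone accounts for all the evidence.

D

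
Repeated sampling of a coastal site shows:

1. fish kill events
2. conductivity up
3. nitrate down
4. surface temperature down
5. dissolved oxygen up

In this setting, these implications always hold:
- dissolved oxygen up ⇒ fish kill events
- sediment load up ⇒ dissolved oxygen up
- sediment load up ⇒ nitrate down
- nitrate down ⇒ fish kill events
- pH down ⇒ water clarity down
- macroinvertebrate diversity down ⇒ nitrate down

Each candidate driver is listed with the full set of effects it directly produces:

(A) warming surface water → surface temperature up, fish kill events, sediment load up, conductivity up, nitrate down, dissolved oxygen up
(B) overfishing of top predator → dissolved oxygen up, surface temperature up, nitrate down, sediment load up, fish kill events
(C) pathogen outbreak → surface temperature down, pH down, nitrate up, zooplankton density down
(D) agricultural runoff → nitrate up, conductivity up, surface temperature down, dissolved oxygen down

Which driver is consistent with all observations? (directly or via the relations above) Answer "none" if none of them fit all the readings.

none

Per-candidate check:
(A) warming surface water — fish kill events match; conductivity up match; nitrate down match; surface temperature down miss; dissolved oxygen up match
(B) overfishing of top predator — fish kill events match; conductivity up miss; nitrate down match; surface temperature down miss; dissolved oxygen up match
(C) pathogen outbreak — fish kill events miss; conductivity up miss; nitrate down miss; surface temperature down match; dissolved oxygen up miss
(D) agricultural runoff — fails on fish kill events, nitrate down, dissolved oxygen up (predicts nitrate up, not nitrate down; predicts dissolved oxygen down, not dissolved oxygen up)
Every candidate fails on at least one observation.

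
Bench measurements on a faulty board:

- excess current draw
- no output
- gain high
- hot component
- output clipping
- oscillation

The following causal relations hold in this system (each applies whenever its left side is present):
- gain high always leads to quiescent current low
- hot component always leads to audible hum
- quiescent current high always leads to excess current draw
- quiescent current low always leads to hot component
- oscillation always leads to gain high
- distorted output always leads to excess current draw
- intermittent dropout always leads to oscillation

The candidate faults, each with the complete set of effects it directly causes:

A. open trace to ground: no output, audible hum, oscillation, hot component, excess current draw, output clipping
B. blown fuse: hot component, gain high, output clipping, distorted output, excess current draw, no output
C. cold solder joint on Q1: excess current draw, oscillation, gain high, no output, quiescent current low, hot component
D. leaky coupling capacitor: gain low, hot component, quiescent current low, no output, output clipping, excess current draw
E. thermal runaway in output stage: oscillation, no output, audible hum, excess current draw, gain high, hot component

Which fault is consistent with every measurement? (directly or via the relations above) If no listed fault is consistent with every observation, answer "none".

Checking each candidate against the observations:
(A) open trace to ground — excess current draw +; no output +; gain high + (through oscillation → gain high); hot component +; output clipping +; oscillation +
(B) blown fuse — does not account for oscillation
(C) cold solder joint on Q1 — excess current draw +; no output +; gain high +; hot component +; output clipping -; oscillation +
(D) leaky coupling capacitor — excess current draw +; no output +; gain high -; hot component +; output clipping +; oscillation -
(E) thermal runaway in output stage — excess current draw +; no output +; gain high +; hot component +; output clipping -; oscillation +
(A) alone accounts for all the evidence.

A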